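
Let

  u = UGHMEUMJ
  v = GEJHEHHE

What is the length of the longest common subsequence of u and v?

3

Let dp[i][j] be the LCS length of the first i characters of u and the first j characters of v. dp[i][j] = dp[i-1][j-1]+1 when the i-th and j-th characters match, else max(dp[i-1][j], dp[i][j-1]).
    ·  G  E  J  H  E  H  H  E
 ·  0  0  0  0  0  0  0  0  0
 U  0  0  0  0  0  0  0  0  0
 G  0  1  1  1  1  1  1  1  1
 H  0  1  1  1  2  2  2  2  2
 M  0  1  1  1  2  2  2  2  2
 E  0  1  2  2  2  3  3  3  3
 U  0  1  2  2  2  3  3  3  3
 M  0  1  2  2  2  3  3  3  3
 J  0  1  2  3  3  3  3  3  3
dp[8][8] = 3. One LCS (by backtracking along matches): GHE.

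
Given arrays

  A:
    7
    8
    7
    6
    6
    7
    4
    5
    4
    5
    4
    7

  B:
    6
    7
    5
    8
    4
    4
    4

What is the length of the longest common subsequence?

5

Taking 7 (A #1, B #2) → 8 (A #2, B #4) → 4 (A #7, B #5) → 4 (A #9, B #6) → 4 (A #11, B #7) gives a common subsequence of length 5. The LCS DP gives dp[12][7] = 5, so this is optimal.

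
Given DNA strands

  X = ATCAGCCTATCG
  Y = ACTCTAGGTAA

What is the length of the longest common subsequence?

Let dp[i][j] be the LCS length of the first i bases of X and the first j bases of Y. dp[i][j] = dp[i-1][j-1]+1 when the i-th and j-th bases match, else max(dp[i-1][j], dp[i][j-1]).
    ·  A  C  T  C  T  A  G  G  T  A  A
 ·  0  0  0  0  0  0  0  0  0  0  0  0
 A  0  1  1  1  1  1  1  1  1  1  1  1
 T  0  1  1  2  2  2  2  2  2  2  2  2
 C  0  1  2  2  3  3  3  3  3  3  3  3
 A  0  1  2  2  3  3  4  4  4  4  4  4
 G  0  1  2  2  3  3  4  5  5  5  5  5
 C  0  1  2  2  3  3  4  5  5  5  5  5
 C  0  1  2  2  3  3  4  5  5  5  5  5
 T  0  1  2  3  3  4  4  5  5  6  6  6
 A  0  1  2  3  3  4  5  5  5  6  7  7
 T  0  1  2  3  3  4  5  5  5  6  7  7
 C  0  1  2  3  4  4  5  5  5  6  7  7
 G  0  1  2  3  4  4  5  6  6  6  7  7
dp[12][11] = 7. One LCS (by backtracking along matches): ATCAGTA.

7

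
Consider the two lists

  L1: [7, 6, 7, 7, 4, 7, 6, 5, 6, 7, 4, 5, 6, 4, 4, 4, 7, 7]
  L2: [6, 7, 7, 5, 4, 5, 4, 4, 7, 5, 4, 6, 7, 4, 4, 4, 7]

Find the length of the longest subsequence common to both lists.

12

Match 6 (L1 #2, L2 #1) → 7 (L1 #3, L2 #2) → 7 (L1 #4, L2 #3) → 4 (L1 #5, L2 #8) → 7 (L1 #6, L2 #9) → 5 (L1 #8, L2 #10) → 6 (L1 #9, L2 #12) → 7 (L1 #10, L2 #13) → 4 (L1 #14, L2 #14) → 4 (L1 #15, L2 #15) → 4 (L1 #16, L2 #16) → 7 (L1 #18, L2 #17) — 12 values in the same relative order in both, and the DP table's final entry dp[18][17] is also 12, so no common subsequence is longer.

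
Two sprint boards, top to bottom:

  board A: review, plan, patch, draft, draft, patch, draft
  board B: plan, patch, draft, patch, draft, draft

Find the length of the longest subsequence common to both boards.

5

Match plan [2,1], patch [3,2], draft [4,3], draft [5,5], draft [7,6] — 5 tasks in the same relative order in both. Since dp[7][6] = 5, nothing longer is possible.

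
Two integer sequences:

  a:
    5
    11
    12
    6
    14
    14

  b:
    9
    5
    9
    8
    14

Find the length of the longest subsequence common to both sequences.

2

Let dp[i][j] be the LCS length of the first i values of a and the first j values of b. dp[i][j] = dp[i-1][j-1]+1 when the i-th and j-th values match, else max(dp[i-1][j], dp[i][j-1]).
    ·  9  5  9  8 14
 ·  0  0  0  0  0  0
 5  0  0  1  1  1  1
11  0  0  1  1  1  1
12  0  0  1  1  1  1
 6  0  0  1  1  1  1
14  0  0  1  1  1  2
14  0  0  1  1  1  2
dp[6][5] = 2. One LCS (by backtracking along matches): 5, 14.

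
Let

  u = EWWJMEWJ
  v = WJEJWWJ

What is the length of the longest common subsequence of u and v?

Taking W at u[3]=v[1] → J at u[4]=v[2] → E at u[6]=v[3] → W at u[7]=v[6] → J at u[8]=v[7] gives a common subsequence of length 5. The LCS DP gives dp[8][7] = 5, so this is optimal.

5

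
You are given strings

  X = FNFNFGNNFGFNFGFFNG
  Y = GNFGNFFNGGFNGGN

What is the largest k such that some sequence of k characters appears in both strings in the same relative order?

Pick N at X[4]=Y[2], then F at X[5]=Y[3], then G at X[6]=Y[4], then N at X[8]=Y[5], then F at X[9]=Y[6], then F at X[11]=Y[7], then N at X[12]=Y[8], then G at X[14]=Y[10], then F at X[16]=Y[11], then N at X[17]=Y[12], then G at X[18]=Y[14]; all 11 characters appear in both, in order, and the DP table's final entry dp[18][15] is also 11, so no common subsequence is longer.

11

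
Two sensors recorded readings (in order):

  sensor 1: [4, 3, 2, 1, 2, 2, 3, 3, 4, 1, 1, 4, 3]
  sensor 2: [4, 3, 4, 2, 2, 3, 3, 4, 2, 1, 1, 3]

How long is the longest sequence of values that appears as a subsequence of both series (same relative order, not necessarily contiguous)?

Taking 4 (sensor 1 #1, sensor 2 #1); then 3 (sensor 1 #2, sensor 2 #2); then 2 (sensor 1 #5, sensor 2 #4); then 2 (sensor 1 #6, sensor 2 #5); then 3 (sensor 1 #7, sensor 2 #6); then 3 (sensor 1 #8, sensor 2 #7); then 4 (sensor 1 #9, sensor 2 #8); then 1 (sensor 1 #10, sensor 2 #10); then 1 (sensor 1 #11, sensor 2 #11); then 3 (sensor 1 #13, sensor 2 #12) gives a common subsequence of length 10, and the DP table's final entry dp[13][12] is also 10, so no common subsequence is longer.

10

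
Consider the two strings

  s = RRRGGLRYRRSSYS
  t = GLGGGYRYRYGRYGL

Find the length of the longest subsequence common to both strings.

One common subsequence of length 7: G (s #4, t #4), G (s #5, t #5), R (s #7, t #7), Y (s #8, t #8), R (s #9, t #9), R (s #10, t #12), Y (s #13, t #13). dp[14][15] = 7 confirms this is the maximum.

7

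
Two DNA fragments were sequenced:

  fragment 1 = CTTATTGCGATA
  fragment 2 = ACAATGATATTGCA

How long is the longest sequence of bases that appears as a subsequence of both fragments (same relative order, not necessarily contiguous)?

Taking C (fragment 1 #1, fragment 2 #2), T (fragment 1 #2, fragment 2 #5), T (fragment 1 #3, fragment 2 #8), A (fragment 1 #4, fragment 2 #9), T (fragment 1 #5, fragment 2 #10), T (fragment 1 #6, fragment 2 #11), G (fragment 1 #7, fragment 2 #12), C (fragment 1 #8, fragment 2 #13), A (fragment 1 #12, fragment 2 #14) gives a common subsequence of length 9. dp[12][14] = 9 confirms this is the maximum.

9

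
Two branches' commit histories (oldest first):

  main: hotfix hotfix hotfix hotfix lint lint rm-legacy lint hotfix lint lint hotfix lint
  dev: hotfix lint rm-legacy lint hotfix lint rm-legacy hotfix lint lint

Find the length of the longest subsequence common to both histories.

One common subsequence of length 8: hotfix (main #4, dev #1), then lint (main #6, dev #2), then rm-legacy (main #7, dev #3), then lint (main #8, dev #4), then hotfix (main #9, dev #5), then lint (main #10, dev #6), then lint (main #11, dev #9), then lint (main #13, dev #10). The LCS DP gives dp[13][10] = 8, so this is optimal.

8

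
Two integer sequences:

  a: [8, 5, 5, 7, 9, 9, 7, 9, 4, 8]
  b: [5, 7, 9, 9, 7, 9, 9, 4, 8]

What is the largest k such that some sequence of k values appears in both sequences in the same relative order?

8

Let dp[i][j] be the LCS length of the first i values of a and the first j values of b. dp[i][j] = dp[i-1][j-1]+1 when the i-th and j-th values match, else max(dp[i-1][j], dp[i][j-1]).
    ·  5  7  9  9  7  9  9  4  8
 ·  0  0  0  0  0  0  0  0  0  0
 8  0  0  0  0  0  0  0  0  0  1
 5  0  1  1  1  1  1  1  1  1  1
 5  0  1  1  1  1  1  1  1  1  1
 7  0  1  2  2  2  2  2  2  2  2
 9  0  1  2  3  3  3  3  3  3  3
 9  0  1  2  3  4  4  4  4  4  4
 7  0  1  2  3  4  5  5  5  5  5
 9  0  1  2  3  4  5  6  6  6  6
 4  0  1  2  3  4  5  6  6  7  7
 8  0  1  2  3  4  5  6  6  7  8
dp[10][9] = 8. One LCS (by backtracking along matches): 5, 7, 9, 9, 7, 9, 4, 8.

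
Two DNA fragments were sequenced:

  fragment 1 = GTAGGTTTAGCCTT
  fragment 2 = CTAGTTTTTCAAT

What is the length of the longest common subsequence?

8

Match T at fragment 1[2]=fragment 2[2] → A at fragment 1[3]=fragment 2[3] → G at fragment 1[4]=fragment 2[4] → T at fragment 1[6]=fragment 2[7] → T at fragment 1[7]=fragment 2[8] → T at fragment 1[8]=fragment 2[9] → A at fragment 1[9]=fragment 2[12] → T at fragment 1[14]=fragment 2[13] — 8 bases in the same relative order in both. Since dp[14][13] = 8, nothing longer is possible.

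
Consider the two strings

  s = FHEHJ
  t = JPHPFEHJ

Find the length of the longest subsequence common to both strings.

Taking F [1,5] → E [3,6] → H [4,7] → J [5,8] gives a common subsequence of length 4. Since dp[5][8] = 4, nothing longer is possible.

4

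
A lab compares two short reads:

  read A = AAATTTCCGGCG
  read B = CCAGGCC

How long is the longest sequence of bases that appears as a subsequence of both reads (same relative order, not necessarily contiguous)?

5

Let dp[i][j] be the LCS length of the first i bases of read A and the first j bases of read B. dp[i][j] = dp[i-1][j-1]+1 when the i-th and j-th bases match, else max(dp[i-1][j], dp[i][j-1]).
    ·  C  C  A  G  G  C  C
 ·  0  0  0  0  0  0  0  0
 A  0  0  0  1  1  1  1  1
 A  0  0  0  1  1  1  1  1
 A  0  0  0  1  1  1  1  1
 T  0  0  0  1  1  1  1  1
 T  0  0  0  1  1  1  1  1
 T  0  0  0  1  1  1  1  1
 C  0  1  1  1  1  1  2  2
 C  0  1  2  2  2  2  2  3
 G  0  1  2  2  3  3  3  3
 G  0  1  2  2  3  4  4  4
 C  0  1  2  2  3  4  5  5
 G  0  1  2  2  3  4  5  5
dp[12][7] = 5. One LCS (by backtracking along matches): CCGGC.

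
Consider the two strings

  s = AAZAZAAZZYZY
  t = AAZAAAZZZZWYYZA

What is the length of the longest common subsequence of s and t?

Pick A [1,1]; then A [2,2]; then Z [3,3]; then A [4,4]; then A [6,5]; then A [7,6]; then Z [8,9]; then Z [9,10]; then Y [10,13]; then Z [11,14]; all 10 characters appear in both, in order. Since dp[12][15] = 10, nothing longer is possible.

10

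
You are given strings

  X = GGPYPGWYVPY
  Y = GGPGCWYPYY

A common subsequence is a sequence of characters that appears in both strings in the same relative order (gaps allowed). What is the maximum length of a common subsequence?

Taking G [1,1] → G [2,2] → P [5,3] → G [6,4] → W [7,6] → Y [8,7] → P [10,8] → Y [11,10] gives a common subsequence of length 8. The LCS DP gives dp[11][10] = 8, so this is optimal.

8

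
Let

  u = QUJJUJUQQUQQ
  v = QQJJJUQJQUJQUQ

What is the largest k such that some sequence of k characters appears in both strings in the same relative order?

Taking Q (u #1, v #2) → J (u #3, v #3) → J (u #4, v #4) → J (u #6, v #5) → U (u #7, v #6) → Q (u #8, v #7) → Q (u #9, v #9) → U (u #10, v #10) → Q (u #11, v #12) → Q (u #12, v #14) gives a common subsequence of length 10. Since dp[12][14] = 10, nothing longer is possible.

10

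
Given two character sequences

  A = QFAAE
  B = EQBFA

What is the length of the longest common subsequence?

Let dp[i][j] be the LCS length of the first i characters of A and the first j characters of B. dp[i][j] = dp[i-1][j-1]+1 when the i-th and j-th characters match, else max(dp[i-1][j], dp[i][j-1]).
    ·  E  Q  B  F  A
 ·  0  0  0  0  0  0
 Q  0  0  1  1  1  1
 F  0  0  1  1  2  2
 A  0  0  1  1  2  3
 A  0  0  1  1  2  3
 E  0  1  1  1  2  3
dp[5][5] = 3. One LCS (by backtracking along matches): QFA.

3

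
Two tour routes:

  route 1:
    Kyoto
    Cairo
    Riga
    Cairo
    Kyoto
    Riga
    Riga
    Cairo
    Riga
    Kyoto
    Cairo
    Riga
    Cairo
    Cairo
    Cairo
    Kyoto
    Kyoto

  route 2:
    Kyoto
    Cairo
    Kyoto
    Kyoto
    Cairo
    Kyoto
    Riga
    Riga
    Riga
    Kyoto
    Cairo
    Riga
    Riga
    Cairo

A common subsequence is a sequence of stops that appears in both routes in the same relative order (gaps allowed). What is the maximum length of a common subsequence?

11

Pick Kyoto at route 1[1]=route 2[1], Cairo at route 1[2]=route 2[2], Cairo at route 1[4]=route 2[5], Kyoto at route 1[5]=route 2[6], Riga at route 1[6]=route 2[7], Riga at route 1[7]=route 2[8], Riga at route 1[9]=route 2[9], Kyoto at route 1[10]=route 2[10], Cairo at route 1[11]=route 2[11], Riga at route 1[12]=route 2[13], Cairo at route 1[15]=route 2[14]; all 11 stops appear in both, in order. The LCS DP gives dp[17][14] = 11, so this is optimal.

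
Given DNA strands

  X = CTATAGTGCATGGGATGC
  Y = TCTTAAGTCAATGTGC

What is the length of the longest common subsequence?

Pick C [1,2], then T [2,4], then A [3,5], then A [5,6], then G [6,7], then T [7,8], then C [9,9], then A [10,11], then T [11,12], then G [14,13], then T [16,14], then G [17,15], then C [18,16]; all 13 bases appear in both, in order. The LCS DP gives dp[18][16] = 13, so this is optimal.

13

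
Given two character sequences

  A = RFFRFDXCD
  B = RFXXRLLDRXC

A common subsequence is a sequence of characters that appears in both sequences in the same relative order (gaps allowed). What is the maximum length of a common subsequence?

Let dp[i][j] be the LCS length of the first i characters of A and the first j characters of B. dp[i][j] = dp[i-1][j-1]+1 when the i-th and j-th characters match, else max(dp[i-1][j], dp[i][j-1]).
    ·  R  F  X  X  R  L  L  D  R  X  C
 ·  0  0  0  0  0  0  0  0  0  0  0  0
 R  0  1  1  1  1  1  1  1  1  1  1  1
 F  0  1  2  2  2  2  2  2  2  2  2  2
 F  0  1  2  2  2  2  2  2  2  2  2  2
 R  0  1  2  2  2  3  3  3  3  3  3  3
 F  0  1  2  2  2  3  3  3  3  3  3  3
 D  0  1  2  2  2  3  3  3  4  4  4  4
 X  0  1  2  3  3  3  3  3  4  4  5  5
 C  0  1  2  3  3  3  3  3  4  4  5  6
 D  0  1  2  3  3  3  3  3  4  4  5  6
dp[9][11] = 6. One LCS (by backtracking along matches): RFRDXC.

6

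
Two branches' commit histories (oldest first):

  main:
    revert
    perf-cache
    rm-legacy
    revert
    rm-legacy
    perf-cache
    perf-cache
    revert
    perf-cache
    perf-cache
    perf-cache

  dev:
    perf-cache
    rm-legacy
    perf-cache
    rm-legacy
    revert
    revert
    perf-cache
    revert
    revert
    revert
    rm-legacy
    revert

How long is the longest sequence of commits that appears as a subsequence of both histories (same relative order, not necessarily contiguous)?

5

Taking revert at main[1]=dev[6]; then perf-cache at main[2]=dev[7]; then revert at main[4]=dev[10]; then rm-legacy at main[5]=dev[11]; then revert at main[8]=dev[12] gives a common subsequence of length 5. dp[11][12] = 5 confirms this is the maximum.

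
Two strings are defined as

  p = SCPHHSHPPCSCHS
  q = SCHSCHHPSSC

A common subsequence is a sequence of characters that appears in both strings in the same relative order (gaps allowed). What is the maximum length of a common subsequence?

8

Match S [1,1] → C [2,2] → H [4,3] → H [5,6] → H [7,7] → P [8,8] → S [11,10] → C [12,11] — 8 characters in the same relative order in both. Since dp[14][11] = 8, nothing longer is possible.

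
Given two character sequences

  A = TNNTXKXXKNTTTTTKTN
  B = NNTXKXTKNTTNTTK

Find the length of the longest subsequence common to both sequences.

13

One common subsequence of length 13: N (A #2, B #1); then N (A #3, B #2); then T (A #4, B #3); then X (A #5, B #4); then K (A #6, B #5); then X (A #7, B #6); then K (A #9, B #8); then N (A #10, B #9); then T (A #11, B #10); then T (A #12, B #11); then T (A #14, B #13); then T (A #15, B #14); then K (A #16, B #15). The LCS DP gives dp[18][15] = 13, so this is optimal.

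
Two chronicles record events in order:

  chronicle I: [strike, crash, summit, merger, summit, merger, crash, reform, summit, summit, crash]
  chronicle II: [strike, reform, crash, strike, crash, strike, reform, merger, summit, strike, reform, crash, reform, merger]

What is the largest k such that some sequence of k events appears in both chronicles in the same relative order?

6

Match strike (chronicle I #1, chronicle II #4) → crash (chronicle I #2, chronicle II #5) → merger (chronicle I #4, chronicle II #8) → summit (chronicle I #5, chronicle II #9) → crash (chronicle I #7, chronicle II #12) → reform (chronicle I #8, chronicle II #13) — 6 events in the same relative order in both, and the DP table's final entry dp[11][14] is also 6, so no common subsequence is longer.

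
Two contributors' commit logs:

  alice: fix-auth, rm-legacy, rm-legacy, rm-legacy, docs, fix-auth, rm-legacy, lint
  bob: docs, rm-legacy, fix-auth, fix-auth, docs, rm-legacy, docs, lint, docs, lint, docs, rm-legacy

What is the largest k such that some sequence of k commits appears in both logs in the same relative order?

4

Pick fix-auth [1,4]; then rm-legacy [2,6]; then docs [5,11]; then rm-legacy [7,12]; all 4 commits appear in both, in order. dp[8][12] = 4 confirms this is the maximum.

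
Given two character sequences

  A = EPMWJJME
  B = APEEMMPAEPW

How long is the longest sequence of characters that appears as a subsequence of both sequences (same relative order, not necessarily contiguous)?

4

Let dp[i][j] be the LCS length of the first i characters of A and the first j characters of B. dp[i][j] = dp[i-1][j-1]+1 when the i-th and j-th characters match, else max(dp[i-1][j], dp[i][j-1]).
    ·  A  P  E  E  M  M  P  A  E  P  W
 ·  0  0  0  0  0  0  0  0  0  0  0  0
 E  0  0  0  1  1  1  1  1  1  1  1  1
 P  0  0  1  1  1  1  1  2  2  2  2  2
 M  0  0  1  1  1  2  2  2  2  2  2  2
 W  0  0  1  1  1  2  2  2  2  2  2  3
 J  0  0  1  1  1  2  2  2  2  2  2  3
 J  0  0  1  1  1  2  2  2  2  2  2  3
 M  0  0  1  1  1  2  3  3  3  3  3  3
 E  0  0  1  2  2  2  3  3  3  4  4  4
dp[8][11] = 4. One LCS (by backtracking along matches): EMME.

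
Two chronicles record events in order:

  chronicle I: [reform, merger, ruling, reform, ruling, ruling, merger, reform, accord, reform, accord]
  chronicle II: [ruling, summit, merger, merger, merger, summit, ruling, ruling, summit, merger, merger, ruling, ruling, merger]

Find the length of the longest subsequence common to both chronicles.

5

Pick merger (chronicle I #2, chronicle II #5); then ruling (chronicle I #3, chronicle II #8); then ruling (chronicle I #5, chronicle II #12); then ruling (chronicle I #6, chronicle II #13); then merger (chronicle I #7, chronicle II #14); all 5 events appear in both, in order. Since dp[11][14] = 5, nothing longer is possible.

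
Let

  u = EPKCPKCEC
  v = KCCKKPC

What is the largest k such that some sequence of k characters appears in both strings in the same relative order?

4

Let dp[i][j] be the LCS length of the first i characters of u and the first j characters of v. dp[i][j] = dp[i-1][j-1]+1 when the i-th and j-th characters match, else max(dp[i-1][j], dp[i][j-1]).
    ·  K  C  C  K  K  P  C
 ·  0  0  0  0  0  0  0  0
 E  0  0  0  0  0  0  0  0
 P  0  0  0  0  0  0  1  1
 K  0  1  1  1  1  1  1  1
 C  0  1  2  2  2  2  2  2
 P  0  1  2  2  2  2  3  3
 K  0  1  2  2  3  3  3  3
 C  0  1  2  3  3  3  3  4
 E  0  1  2  3  3  3  3  4
 C  0  1  2  3  3  3  3  4
dp[9][7] = 4. One LCS (by backtracking along matches): KCPC.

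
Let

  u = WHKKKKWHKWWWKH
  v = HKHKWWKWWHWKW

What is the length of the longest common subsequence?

Match H (u #2, v #1), K (u #3, v #2), K (u #4, v #4), W (u #7, v #6), K (u #9, v #7), W (u #10, v #8), W (u #11, v #9), W (u #12, v #11), K (u #13, v #12) — 9 characters in the same relative order in both, and the DP table's final entry dp[14][13] is also 9, so no common subsequence is longer.

9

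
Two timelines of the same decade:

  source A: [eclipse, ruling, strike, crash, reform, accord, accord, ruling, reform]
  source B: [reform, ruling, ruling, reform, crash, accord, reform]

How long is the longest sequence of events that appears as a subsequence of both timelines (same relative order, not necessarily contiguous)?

One common subsequence of length 4: ruling (source A #2, source B #3); then crash (source A #4, source B #5); then accord (source A #7, source B #6); then reform (source A #9, source B #7). Since dp[9][7] = 4, nothing longer is possible.

4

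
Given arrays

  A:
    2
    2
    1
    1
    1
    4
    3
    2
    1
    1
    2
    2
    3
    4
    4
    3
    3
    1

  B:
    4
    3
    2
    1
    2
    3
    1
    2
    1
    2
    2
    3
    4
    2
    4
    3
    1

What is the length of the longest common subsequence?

12

Taking 2 (A #1, B #3), then 2 (A #2, B #5), then 1 (A #5, B #7), then 2 (A #8, B #8), then 1 (A #10, B #9), then 2 (A #11, B #10), then 2 (A #12, B #11), then 3 (A #13, B #12), then 4 (A #14, B #13), then 4 (A #15, B #15), then 3 (A #17, B #16), then 1 (A #18, B #17) gives a common subsequence of length 12. Since dp[18][17] = 12, nothing longer is possible.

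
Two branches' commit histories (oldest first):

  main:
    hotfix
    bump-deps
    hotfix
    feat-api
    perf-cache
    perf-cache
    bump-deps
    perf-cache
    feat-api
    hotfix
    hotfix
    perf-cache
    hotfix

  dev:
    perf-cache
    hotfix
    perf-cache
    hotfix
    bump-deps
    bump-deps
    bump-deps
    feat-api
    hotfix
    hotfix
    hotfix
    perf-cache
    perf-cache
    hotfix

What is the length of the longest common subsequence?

One common subsequence of length 8: hotfix at main[1]=dev[4] → bump-deps at main[2]=dev[6] → bump-deps at main[7]=dev[7] → feat-api at main[9]=dev[8] → hotfix at main[10]=dev[10] → hotfix at main[11]=dev[11] → perf-cache at main[12]=dev[13] → hotfix at main[13]=dev[14]. Since dp[13][14] = 8, nothing longer is possible.

8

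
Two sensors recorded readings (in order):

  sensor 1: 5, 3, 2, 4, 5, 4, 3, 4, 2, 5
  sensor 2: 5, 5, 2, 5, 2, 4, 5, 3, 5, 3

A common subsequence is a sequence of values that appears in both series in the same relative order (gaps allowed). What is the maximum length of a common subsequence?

6

Taking 5 at sensor 1[1]=sensor 2[4]; then 2 at sensor 1[3]=sensor 2[5]; then 4 at sensor 1[4]=sensor 2[6]; then 5 at sensor 1[5]=sensor 2[7]; then 3 at sensor 1[7]=sensor 2[8]; then 5 at sensor 1[10]=sensor 2[9] gives a common subsequence of length 6. Since dp[10][10] = 6, nothing longer is possible.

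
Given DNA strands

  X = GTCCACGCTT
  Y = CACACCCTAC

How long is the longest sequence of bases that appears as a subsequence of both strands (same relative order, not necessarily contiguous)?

Taking C at X[3]=Y[1] → C at X[4]=Y[3] → A at X[5]=Y[4] → C at X[6]=Y[6] → C at X[8]=Y[7] → T at X[9]=Y[8] gives a common subsequence of length 6, and the DP table's final entry dp[10][10] is also 6, so no common subsequence is longer.

6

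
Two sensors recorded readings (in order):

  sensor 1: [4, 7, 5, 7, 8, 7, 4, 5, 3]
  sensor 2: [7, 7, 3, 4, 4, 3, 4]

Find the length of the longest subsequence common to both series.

4

One common subsequence of length 4: 7 [2,1] → 7 [4,2] → 4 [7,5] → 3 [9,6]. The LCS DP gives dp[9][7] = 4, so this is optimal.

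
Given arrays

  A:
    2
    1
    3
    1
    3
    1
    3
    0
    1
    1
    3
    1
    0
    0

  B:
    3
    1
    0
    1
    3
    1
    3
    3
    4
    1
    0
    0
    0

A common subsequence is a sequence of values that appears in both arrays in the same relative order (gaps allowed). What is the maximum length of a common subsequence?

Pick 1 [2,2], then 1 [4,4], then 3 [5,5], then 1 [6,6], then 3 [7,7], then 3 [11,8], then 1 [12,10], then 0 [13,12], then 0 [14,13]; all 9 values appear in both, in order, and the DP table's final entry dp[14][13] is also 9, so no common subsequence is longer.

9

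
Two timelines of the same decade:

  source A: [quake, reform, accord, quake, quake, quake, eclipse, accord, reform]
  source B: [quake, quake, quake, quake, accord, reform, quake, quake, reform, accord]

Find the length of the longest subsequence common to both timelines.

One common subsequence of length 6: quake at source A[1]=source B[1]; then quake at source A[4]=source B[2]; then quake at source A[5]=source B[3]; then quake at source A[6]=source B[4]; then accord at source A[8]=source B[5]; then reform at source A[9]=source B[9]. dp[9][10] = 6 confirms this is the maximum.

6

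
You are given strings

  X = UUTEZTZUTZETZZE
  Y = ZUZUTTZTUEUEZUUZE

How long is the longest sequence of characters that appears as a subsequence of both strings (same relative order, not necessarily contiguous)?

One common subsequence of length 10: U (X #1, Y #2) → U (X #2, Y #4) → T (X #3, Y #6) → Z (X #5, Y #7) → T (X #6, Y #8) → U (X #8, Y #11) → E (X #11, Y #12) → Z (X #13, Y #13) → Z (X #14, Y #16) → E (X #15, Y #17). dp[15][17] = 10 confirms this is the maximum.

10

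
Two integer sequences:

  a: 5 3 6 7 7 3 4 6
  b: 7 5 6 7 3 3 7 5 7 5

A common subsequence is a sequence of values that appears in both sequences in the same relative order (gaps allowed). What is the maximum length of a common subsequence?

Taking 5 (a #1, b #2); then 3 (a #2, b #6); then 7 (a #4, b #7); then 7 (a #5, b #9) gives a common subsequence of length 4. Since dp[8][10] = 4, nothing longer is possible.

4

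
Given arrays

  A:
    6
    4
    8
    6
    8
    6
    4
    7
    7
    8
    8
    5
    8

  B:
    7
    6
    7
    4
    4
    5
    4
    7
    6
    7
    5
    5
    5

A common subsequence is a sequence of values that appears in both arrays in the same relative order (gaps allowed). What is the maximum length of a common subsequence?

Pick 6 [1,2], then 4 [2,5], then 4 [7,7], then 7 [8,8], then 7 [9,10], then 5 [12,13]; all 6 values appear in both, in order. The LCS DP gives dp[13][13] = 6, so this is optimal.

6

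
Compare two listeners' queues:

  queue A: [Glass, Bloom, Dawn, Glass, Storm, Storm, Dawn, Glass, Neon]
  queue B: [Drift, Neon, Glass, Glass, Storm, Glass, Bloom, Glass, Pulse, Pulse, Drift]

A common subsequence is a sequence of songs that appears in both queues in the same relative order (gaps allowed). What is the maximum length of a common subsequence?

Match Glass at queue A[1]=queue B[3] → Glass at queue A[4]=queue B[4] → Storm at queue A[5]=queue B[5] → Glass at queue A[8]=queue B[8] — 4 songs in the same relative order in both. Since dp[9][11] = 4, nothing longer is possible.

4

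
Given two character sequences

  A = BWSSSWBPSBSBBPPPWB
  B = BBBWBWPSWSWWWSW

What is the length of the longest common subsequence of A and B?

7

One common subsequence of length 7: B [1,5] → W [2,6] → S [3,8] → S [4,10] → W [6,13] → S [11,14] → W [17,15]. dp[18][15] = 7 confirms this is the maximum.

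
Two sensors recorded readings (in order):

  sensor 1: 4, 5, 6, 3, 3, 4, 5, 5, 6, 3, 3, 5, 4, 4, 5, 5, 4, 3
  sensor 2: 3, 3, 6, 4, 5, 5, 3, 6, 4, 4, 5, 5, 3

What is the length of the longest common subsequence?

11

One common subsequence of length 11: 3 [4,1] → 3 [5,2] → 4 [6,4] → 5 [7,5] → 5 [8,6] → 6 [9,8] → 4 [13,9] → 4 [14,10] → 5 [15,11] → 5 [16,12] → 3 [18,13]. The LCS DP gives dp[18][13] = 11, so this is optimal.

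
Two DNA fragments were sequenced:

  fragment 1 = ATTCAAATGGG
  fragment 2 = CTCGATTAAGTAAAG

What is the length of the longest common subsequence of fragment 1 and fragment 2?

7

One common subsequence of length 7: A (fragment 1 #1, fragment 2 #5); then T (fragment 1 #2, fragment 2 #7); then T (fragment 1 #3, fragment 2 #11); then A (fragment 1 #5, fragment 2 #12); then A (fragment 1 #6, fragment 2 #13); then A (fragment 1 #7, fragment 2 #14); then G (fragment 1 #11, fragment 2 #15), and the DP table's final entry dp[11][15] is also 7, so no common subsequence is longer.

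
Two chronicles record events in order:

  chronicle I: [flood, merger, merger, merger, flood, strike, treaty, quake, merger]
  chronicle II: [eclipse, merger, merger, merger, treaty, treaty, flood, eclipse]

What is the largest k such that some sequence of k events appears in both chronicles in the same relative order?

Taking merger [2,2], then merger [3,3], then merger [4,4], then flood [5,7] gives a common subsequence of length 4. Since dp[9][8] = 4, nothing longer is possible.

4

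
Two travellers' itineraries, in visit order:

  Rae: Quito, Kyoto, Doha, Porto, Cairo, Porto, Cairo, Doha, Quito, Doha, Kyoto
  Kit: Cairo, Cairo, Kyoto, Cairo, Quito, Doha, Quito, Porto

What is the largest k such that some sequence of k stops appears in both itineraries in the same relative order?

4

Taking Kyoto (Rae #2, Kit #3), then Cairo (Rae #5, Kit #4), then Doha (Rae #8, Kit #6), then Quito (Rae #9, Kit #7) gives a common subsequence of length 4, and the DP table's final entry dp[11][8] is also 4, so no common subsequence is longer.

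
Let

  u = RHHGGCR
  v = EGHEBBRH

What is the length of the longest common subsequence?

Let dp[i][j] be the LCS length of the first i characters of u and the first j characters of v. dp[i][j] = dp[i-1][j-1]+1 when the i-th and j-th characters match, else max(dp[i-1][j], dp[i][j-1]).
    ·  E  G  H  E  B  B  R  H
 ·  0  0  0  0  0  0  0  0  0
 R  0  0  0  0  0  0  0  1  1
 H  0  0  0  1  1  1  1  1  2
 H  0  0  0  1  1  1  1  1  2
 G  0  0  1  1  1  1  1  1  2
 G  0  0  1  1  1  1  1  1  2
 C  0  0  1  1  1  1  1  1  2
 R  0  0  1  1  1  1  1  2  2
dp[7][8] = 2. One LCS (by backtracking along matches): RH.

2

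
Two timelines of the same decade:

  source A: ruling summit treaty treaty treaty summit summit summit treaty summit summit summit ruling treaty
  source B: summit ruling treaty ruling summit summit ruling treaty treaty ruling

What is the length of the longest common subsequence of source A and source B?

6

Taking ruling (source A #1, source B #2) → treaty (source A #3, source B #3) → summit (source A #6, source B #5) → summit (source A #7, source B #6) → treaty (source A #9, source B #9) → ruling (source A #13, source B #10) gives a common subsequence of length 6. The LCS DP gives dp[14][10] = 6, so this is optimal.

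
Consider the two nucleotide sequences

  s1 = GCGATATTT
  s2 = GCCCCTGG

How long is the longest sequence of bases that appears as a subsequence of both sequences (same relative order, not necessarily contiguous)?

Let dp[i][j] be the LCS length of the first i bases of s1 and the first j bases of s2. dp[i][j] = dp[i-1][j-1]+1 when the i-th and j-th bases match, else max(dp[i-1][j], dp[i][j-1]).
    ·  G  C  C  C  C  T  G  G
 ·  0  0  0  0  0  0  0  0  0
 G  0  1  1  1  1  1  1  1  1
 C  0  1  2  2  2  2  2  2  2
 G  0  1  2  2  2  2  2  3  3
 A  0  1  2  2  2  2  2  3  3
 T  0  1  2  2  2  2  3  3  3
 A  0  1  2  2  2  2  3  3  3
 T  0  1  2  2  2  2  3  3  3
 T  0  1  2  2  2  2  3  3  3
 T  0  1  2  2  2  2  3  3  3
dp[9][8] = 3. One LCS (by backtracking along matches): GCG.

3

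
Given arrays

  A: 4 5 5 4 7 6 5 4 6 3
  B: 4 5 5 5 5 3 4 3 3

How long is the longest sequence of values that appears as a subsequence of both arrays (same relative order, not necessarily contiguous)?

6

Let dp[i][j] be the LCS length of the first i values of A and the first j values of B. dp[i][j] = dp[i-1][j-1]+1 when the i-th and j-th values match, else max(dp[i-1][j], dp[i][j-1]).
    ·  4  5  5  5  5  3  4  3  3
 ·  0  0  0  0  0  0  0  0  0  0
 4  0  1  1  1  1  1  1  1  1  1
 5  0  1  2  2  2  2  2  2  2  2
 5  0  1  2  3  3  3  3  3  3  3
 4  0  1  2  3  3  3  3  4  4  4
 7  0  1  2  3  3  3  3  4  4  4
 6  0  1  2  3  3  3  3  4  4  4
 5  0  1  2  3  4  4  4  4  4  4
 4  0  1  2  3  4  4  4  5  5  5
 6  0  1  2  3  4  4  4  5  5  5
 3  0  1  2  3  4  4  5  5  6  6
dp[10][9] = 6. One LCS (by backtracking along matches): 4, 5, 5, 5, 4, 3.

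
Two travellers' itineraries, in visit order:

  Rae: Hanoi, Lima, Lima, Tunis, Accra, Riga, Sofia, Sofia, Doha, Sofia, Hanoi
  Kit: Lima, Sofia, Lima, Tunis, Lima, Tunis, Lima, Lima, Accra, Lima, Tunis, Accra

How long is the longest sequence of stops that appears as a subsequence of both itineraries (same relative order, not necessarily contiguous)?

4

One common subsequence of length 4: Lima at Rae[2]=Kit[8] → Lima at Rae[3]=Kit[10] → Tunis at Rae[4]=Kit[11] → Accra at Rae[5]=Kit[12]. dp[11][12] = 4 confirms this is the maximum.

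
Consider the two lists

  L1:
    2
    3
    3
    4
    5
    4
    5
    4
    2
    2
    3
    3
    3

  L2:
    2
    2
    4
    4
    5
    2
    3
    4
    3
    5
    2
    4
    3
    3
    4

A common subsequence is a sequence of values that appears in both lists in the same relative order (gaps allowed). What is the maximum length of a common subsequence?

8

Match 2 [1,2], 4 [4,4], 5 [5,5], 4 [6,8], 5 [7,10], 4 [8,12], 3 [11,13], 3 [12,14] — 8 values in the same relative order in both. The LCS DP gives dp[13][15] = 8, so this is optimal.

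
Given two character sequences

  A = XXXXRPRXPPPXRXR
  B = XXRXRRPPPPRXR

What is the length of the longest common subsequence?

One common subsequence of length 11: X at A[1]=B[1], then X at A[2]=B[2], then X at A[3]=B[4], then R at A[5]=B[6], then P at A[6]=B[7], then P at A[9]=B[8], then P at A[10]=B[9], then P at A[11]=B[10], then R at A[13]=B[11], then X at A[14]=B[12], then R at A[15]=B[13]. dp[15][13] = 11 confirms this is the maximum.

11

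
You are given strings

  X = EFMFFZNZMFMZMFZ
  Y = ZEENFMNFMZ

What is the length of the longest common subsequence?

7

Let dp[i][j] be the LCS length of the first i characters of X and the first j characters of Y. dp[i][j] = dp[i-1][j-1]+1 when the i-th and j-th characters match, else max(dp[i-1][j], dp[i][j-1]).
    ·  Z  E  E  N  F  M  N  F  M  Z
 ·  0  0  0  0  0  0  0  0  0  0  0
 E  0  0  1  1  1  1  1  1  1  1  1
 F  0  0  1  1  1  2  2  2  2  2  2
 M  0  0  1  1  1  2  3  3  3  3  3
 F  0  0  1  1  1  2  3  3  4  4  4
 F  0  0  1  1  1  2  3  3  4  4  4
 Z  0  1  1  1  1  2  3  3  4  4  5
 N  0  1  1  1  2  2  3  4  4  4  5
 Z  0  1  1  1  2  2  3  4  4  4  5
 M  0  1  1  1  2  2  3  4  4  5  5
 F  0  1  1  1  2  3  3  4  5  5  5
 M  0  1  1  1  2  3  4  4  5  6  6
 Z  0  1  1  1  2  3  4  4  5  6  7
 M  0  1  1  1  2  3  4  4  5  6  7
 F  0  1  1  1  2  3  4  4  5  6  7
 Z  0  1  1  1  2  3  4  4  5  6  7
dp[15][10] = 7. One LCS (by backtracking along matches): EFMNFMZ.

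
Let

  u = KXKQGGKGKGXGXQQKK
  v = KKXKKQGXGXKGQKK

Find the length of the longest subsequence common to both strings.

11

Match K [1,2] → X [2,3] → K [3,5] → Q [4,6] → G [5,7] → G [6,9] → K [9,11] → G [12,12] → Q [15,13] → K [16,14] → K [17,15] — 11 characters in the same relative order in both. Since dp[17][15] = 11, nothing longer is possible.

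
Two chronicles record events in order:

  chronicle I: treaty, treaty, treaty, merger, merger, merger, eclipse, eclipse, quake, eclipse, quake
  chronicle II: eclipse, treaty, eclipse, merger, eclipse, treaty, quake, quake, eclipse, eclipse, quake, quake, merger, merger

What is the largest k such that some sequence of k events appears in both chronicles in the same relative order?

One common subsequence of length 6: treaty (chronicle I #1, chronicle II #2); then treaty (chronicle I #2, chronicle II #6); then eclipse (chronicle I #7, chronicle II #9); then eclipse (chronicle I #8, chronicle II #10); then quake (chronicle I #9, chronicle II #11); then quake (chronicle I #11, chronicle II #12). The LCS DP gives dp[11][14] = 6, so this is optimal.

6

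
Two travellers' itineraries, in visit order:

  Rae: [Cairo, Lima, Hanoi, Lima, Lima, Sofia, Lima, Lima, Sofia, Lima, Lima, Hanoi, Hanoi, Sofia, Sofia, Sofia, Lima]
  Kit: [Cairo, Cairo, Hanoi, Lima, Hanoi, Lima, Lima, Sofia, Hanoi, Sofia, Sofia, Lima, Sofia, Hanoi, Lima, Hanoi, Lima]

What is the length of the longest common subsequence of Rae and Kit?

Pick Cairo (Rae #1, Kit #2), then Lima (Rae #2, Kit #4), then Hanoi (Rae #3, Kit #5), then Lima (Rae #4, Kit #6), then Lima (Rae #5, Kit #7), then Sofia (Rae #6, Kit #11), then Lima (Rae #8, Kit #12), then Sofia (Rae #9, Kit #13), then Lima (Rae #11, Kit #15), then Hanoi (Rae #13, Kit #16), then Lima (Rae #17, Kit #17); all 11 stops appear in both, in order. dp[17][17] = 11 confirms this is the maximum.

11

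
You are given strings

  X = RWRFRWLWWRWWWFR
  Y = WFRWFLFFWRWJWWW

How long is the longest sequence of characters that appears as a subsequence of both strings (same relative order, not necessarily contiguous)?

Pick W [2,1]; then F [4,2]; then R [5,3]; then W [6,4]; then L [7,6]; then W [8,9]; then W [9,11]; then W [11,13]; then W [12,14]; then W [13,15]; all 10 characters appear in both, in order. Since dp[15][15] = 10, nothing longer is possible.

10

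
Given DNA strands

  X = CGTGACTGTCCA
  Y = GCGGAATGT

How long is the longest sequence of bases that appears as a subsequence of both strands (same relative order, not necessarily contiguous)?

7

Let dp[i][j] be the LCS length of the first i bases of X and the first j bases of Y. dp[i][j] = dp[i-1][j-1]+1 when the i-th and j-th bases match, else max(dp[i-1][j], dp[i][j-1]).
    ·  G  C  G  G  A  A  T  G  T
 ·  0  0  0  0  0  0  0  0  0  0
 C  0  0  1  1  1  1  1  1  1  1
 G  0  1  1  2  2  2  2  2  2  2
 T  0  1  1  2  2  2  2  3  3  3
 G  0  1  1  2  3  3  3  3  4  4
 A  0  1  1  2  3  4  4  4  4  4
 C  0  1  2  2  3  4  4  4  4  4
 T  0  1  2  2  3  4  4  5  5  5
 G  0  1  2  3  3  4  4  5  6  6
 T  0  1  2  3  3  4  4  5  6  7
 C  0  1  2  3  3  4  4  5  6  7
 C  0  1  2  3  3  4  4  5  6  7
 A  0  1  2  3  3  4  5  5  6  7
dp[12][9] = 7. One LCS (by backtracking along matches): CGGATGT.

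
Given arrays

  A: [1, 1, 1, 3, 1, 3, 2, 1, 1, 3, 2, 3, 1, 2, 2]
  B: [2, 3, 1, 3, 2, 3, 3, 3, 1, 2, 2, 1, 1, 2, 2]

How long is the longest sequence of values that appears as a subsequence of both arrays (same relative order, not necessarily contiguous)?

One common subsequence of length 9: 3 at A[4]=B[2] → 1 at A[5]=B[3] → 3 at A[6]=B[4] → 2 at A[7]=B[5] → 1 at A[8]=B[9] → 1 at A[9]=B[12] → 1 at A[13]=B[13] → 2 at A[14]=B[14] → 2 at A[15]=B[15], and the DP table's final entry dp[15][15] is also 9, so no common subsequence is longer.

9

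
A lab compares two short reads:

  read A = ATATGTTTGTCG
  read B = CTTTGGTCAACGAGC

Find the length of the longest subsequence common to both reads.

7

Pick T at read A[2]=read B[3], T at read A[4]=read B[4], G at read A[5]=read B[5], G at read A[9]=read B[6], T at read A[10]=read B[7], C at read A[11]=read B[11], G at read A[12]=read B[14]; all 7 bases appear in both, in order. Since dp[12][15] = 7, nothing longer is possible.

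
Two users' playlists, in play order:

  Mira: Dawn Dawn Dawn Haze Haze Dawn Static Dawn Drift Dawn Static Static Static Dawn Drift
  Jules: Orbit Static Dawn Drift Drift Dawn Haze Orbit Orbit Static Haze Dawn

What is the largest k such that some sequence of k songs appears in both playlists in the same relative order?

One common subsequence of length 6: Static at Mira[7]=Jules[2]; then Dawn at Mira[8]=Jules[3]; then Drift at Mira[9]=Jules[5]; then Dawn at Mira[10]=Jules[6]; then Static at Mira[11]=Jules[10]; then Dawn at Mira[14]=Jules[12]. dp[15][12] = 6 confirms this is the maximum.

6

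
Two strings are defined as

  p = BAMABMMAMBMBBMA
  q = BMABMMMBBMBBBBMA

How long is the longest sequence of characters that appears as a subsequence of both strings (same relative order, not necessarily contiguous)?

13

Match B [1,1], M [3,2], A [4,3], B [5,4], M [6,5], M [7,6], M [9,7], B [10,9], M [11,10], B [12,13], B [13,14], M [14,15], A [15,16] — 13 characters in the same relative order in both. The LCS DP gives dp[15][16] = 13, so this is optimal.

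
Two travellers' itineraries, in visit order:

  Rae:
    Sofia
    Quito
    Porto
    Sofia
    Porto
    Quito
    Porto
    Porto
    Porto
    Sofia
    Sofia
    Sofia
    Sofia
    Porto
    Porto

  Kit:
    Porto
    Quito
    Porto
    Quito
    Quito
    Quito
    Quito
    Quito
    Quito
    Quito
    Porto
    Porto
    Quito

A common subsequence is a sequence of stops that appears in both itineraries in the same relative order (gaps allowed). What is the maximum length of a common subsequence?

Pick Quito (Rae #2, Kit #2); then Porto (Rae #3, Kit #3); then Quito (Rae #6, Kit #10); then Porto (Rae #7, Kit #11); then Porto (Rae #8, Kit #12); all 5 stops appear in both, in order. Since dp[15][13] = 5, nothing longer is possible.

5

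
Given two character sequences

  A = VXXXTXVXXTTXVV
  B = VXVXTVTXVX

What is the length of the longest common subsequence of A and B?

One common subsequence of length 8: V [1,1] → X [2,2] → X [4,4] → T [5,5] → V [7,6] → T [11,7] → X [12,8] → V [13,9]. dp[14][10] = 8 confirms this is the maximum.

8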